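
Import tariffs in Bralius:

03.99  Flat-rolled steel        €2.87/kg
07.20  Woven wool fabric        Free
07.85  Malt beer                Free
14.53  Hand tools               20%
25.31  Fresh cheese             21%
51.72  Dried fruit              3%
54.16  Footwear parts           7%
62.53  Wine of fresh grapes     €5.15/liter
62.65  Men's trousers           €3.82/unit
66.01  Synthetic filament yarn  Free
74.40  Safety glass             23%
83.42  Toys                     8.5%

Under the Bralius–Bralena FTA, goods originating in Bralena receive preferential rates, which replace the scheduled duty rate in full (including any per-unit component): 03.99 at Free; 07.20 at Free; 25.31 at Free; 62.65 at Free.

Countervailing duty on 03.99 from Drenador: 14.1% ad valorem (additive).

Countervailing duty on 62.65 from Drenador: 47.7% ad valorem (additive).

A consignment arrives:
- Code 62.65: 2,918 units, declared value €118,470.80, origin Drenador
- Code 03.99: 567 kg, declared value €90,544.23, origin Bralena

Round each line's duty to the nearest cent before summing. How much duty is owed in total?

€67,657.33

Line 1 (62.65, Drenador, 2,918 units, €118,470.80):
Base rate for 62.65 is €3.82/unit.
62.65 has an FTA preferential rate, but origin Drenador is not Bralena; base rate stands.
Additional duty on 62.65 from Drenador: +47.7% ad valorem. Applied ad valorem rate = 47.7%.
Duty = €118,470.80 × 47.7% + 2,918 × €3.82 = €67,657.33.
Line 2 (03.99, Bralena, 567 kg, €90,544.23):
Base rate for 03.99 is €2.87/kg.
Origin Bralena qualifies under the Bralius–Bralena agreement and 03.99 is covered: preferential rate Free applies instead.
The additional-duty order on 03.99 targets Drenador, not Bralena; it does not apply.
Duty = €90,544.23 × 0% = €0.00.
Total = €67,657.33 + €0.00 = €67,657.33.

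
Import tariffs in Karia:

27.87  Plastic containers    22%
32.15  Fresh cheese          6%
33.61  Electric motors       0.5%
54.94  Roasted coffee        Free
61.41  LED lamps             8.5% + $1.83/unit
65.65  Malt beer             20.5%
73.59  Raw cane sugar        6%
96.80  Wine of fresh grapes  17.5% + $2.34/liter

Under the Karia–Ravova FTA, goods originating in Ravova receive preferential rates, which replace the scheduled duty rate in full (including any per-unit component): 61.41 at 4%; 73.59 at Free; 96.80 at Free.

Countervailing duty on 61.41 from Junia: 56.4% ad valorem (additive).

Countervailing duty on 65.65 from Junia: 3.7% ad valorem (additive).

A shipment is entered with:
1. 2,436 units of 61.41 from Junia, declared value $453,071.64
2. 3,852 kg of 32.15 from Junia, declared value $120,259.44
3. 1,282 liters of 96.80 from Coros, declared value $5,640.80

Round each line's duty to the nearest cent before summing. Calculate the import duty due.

$309,703.96

Line 1 (61.41, Junia, 2,436 units, $453,071.64):
Base rate for 61.41 is 8.5% + $1.83/unit.
61.41 has an FTA preferential rate, but origin Junia is not Ravova; base rate stands.
Additional duty on 61.41 from Junia: +56.4%. Applied ad valorem rate: 8.5% + 56.4% = 64.9%.
Duty = $453,071.64 × 64.9% + 2,436 × $1.83 = $298,501.37.
Line 2 (32.15, Junia, 3,852 kg, $120,259.44):
Base rate for 32.15 is 6%.
Duty = $120,259.44 × 6% = $7,215.57.
Line 3 (96.80, Coros, 1,282 liters, $5,640.80):
Base rate for 96.80 is 17.5% + $2.34/liter.
96.80 has an FTA preferential rate, but origin Coros is not Ravova; base rate stands.
Duty = $5,640.80 × 17.5% + 1,282 × $2.34 = $3,987.02.
Total = $298,501.37 + $7,215.57 + $3,987.02 = $309,703.96.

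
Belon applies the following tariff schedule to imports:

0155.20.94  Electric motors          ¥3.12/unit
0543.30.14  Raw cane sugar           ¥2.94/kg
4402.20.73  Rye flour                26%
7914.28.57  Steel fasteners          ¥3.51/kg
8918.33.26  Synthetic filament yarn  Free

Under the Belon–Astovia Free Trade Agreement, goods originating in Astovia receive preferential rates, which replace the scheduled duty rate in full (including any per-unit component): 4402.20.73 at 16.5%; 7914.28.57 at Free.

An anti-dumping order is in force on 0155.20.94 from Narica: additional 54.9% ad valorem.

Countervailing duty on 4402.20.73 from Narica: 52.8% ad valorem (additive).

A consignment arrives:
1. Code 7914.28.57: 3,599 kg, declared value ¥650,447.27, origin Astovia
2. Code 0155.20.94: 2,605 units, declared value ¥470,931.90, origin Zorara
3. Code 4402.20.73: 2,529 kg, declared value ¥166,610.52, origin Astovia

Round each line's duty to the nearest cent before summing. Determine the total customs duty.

¥35,618.34

Line 1 (7914.28.57, Astovia, 3,599 kg, ¥650,447.27):
Base rate for 7914.28.57 is ¥3.51/kg.
Origin Astovia qualifies under the Belon–Astovia agreement and 7914.28.57 is covered: preferential rate Free applies instead.
Duty = ¥650,447.27 × 0% = ¥0.00.
Line 2 (0155.20.94, Zorara, 2,605 units, ¥470,931.90):
Base rate for 0155.20.94 is ¥3.12/unit.
The additional-duty order on 0155.20.94 targets Narica, not Zorara; it does not apply.
Duty = 2,605 × ¥3.12 = ¥8,127.60.
Line 3 (4402.20.73, Astovia, 2,529 kg, ¥166,610.52):
Base rate for 4402.20.73 is 26%.
Origin Astovia qualifies under the Belon–Astovia agreement and 4402.20.73 is covered: preferential rate 16.5% applies instead.
The additional-duty order on 4402.20.73 targets Narica, not Astovia; it does not apply.
Duty = ¥166,610.52 × 16.5% = ¥27,490.74.
Total = ¥0.00 + ¥8,127.60 + ¥27,490.74 = ¥35,618.34.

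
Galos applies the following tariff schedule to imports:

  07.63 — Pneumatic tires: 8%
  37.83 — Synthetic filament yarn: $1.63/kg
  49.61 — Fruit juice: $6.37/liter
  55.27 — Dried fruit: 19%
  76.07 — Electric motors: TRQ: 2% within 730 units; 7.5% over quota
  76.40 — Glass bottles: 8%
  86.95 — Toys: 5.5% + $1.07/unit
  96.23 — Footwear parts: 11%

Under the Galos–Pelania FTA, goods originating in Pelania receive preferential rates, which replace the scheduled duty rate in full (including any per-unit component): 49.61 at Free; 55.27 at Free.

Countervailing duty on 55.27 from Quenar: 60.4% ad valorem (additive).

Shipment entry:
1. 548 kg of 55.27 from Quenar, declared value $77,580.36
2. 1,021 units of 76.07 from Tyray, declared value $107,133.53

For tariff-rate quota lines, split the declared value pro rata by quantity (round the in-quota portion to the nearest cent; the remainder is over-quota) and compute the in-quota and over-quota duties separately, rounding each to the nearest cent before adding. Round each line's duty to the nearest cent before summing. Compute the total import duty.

$65,420.89

Line 1 (55.27, Quenar, 548 kg, $77,580.36):
Base rate for 55.27 is 19%.
55.27 has an FTA preferential rate, but origin Quenar is not Pelania; base rate stands.
Additional duty on 55.27 from Quenar: +60.4%. Applied ad valorem rate: 19% + 60.4% = 79.4%.
Duty = $77,580.36 × 79.4% = $61,598.81.
Line 2 (76.07, Tyray, 1,021 units, $107,133.53):
Code 76.07 is under a tariff-rate quota (threshold 730 units). In-quota: 730 units at 2%; over-quota: 291 units at 7.5%.
Pro-rata value split: in-quota = $107,133.53 × 730/1,021 = $76,598.90; over-quota = $107,133.53 − $76,598.90 = $30,534.63.
In-quota duty = $76,598.90 × 2% = $1,531.98. Over-quota duty = $30,534.63 × 7.5% = $2,290.10.
Line duty = $1,531.98 + $2,290.10 = $3,822.08.
Total = $61,598.81 + $3,822.08 = $65,420.89.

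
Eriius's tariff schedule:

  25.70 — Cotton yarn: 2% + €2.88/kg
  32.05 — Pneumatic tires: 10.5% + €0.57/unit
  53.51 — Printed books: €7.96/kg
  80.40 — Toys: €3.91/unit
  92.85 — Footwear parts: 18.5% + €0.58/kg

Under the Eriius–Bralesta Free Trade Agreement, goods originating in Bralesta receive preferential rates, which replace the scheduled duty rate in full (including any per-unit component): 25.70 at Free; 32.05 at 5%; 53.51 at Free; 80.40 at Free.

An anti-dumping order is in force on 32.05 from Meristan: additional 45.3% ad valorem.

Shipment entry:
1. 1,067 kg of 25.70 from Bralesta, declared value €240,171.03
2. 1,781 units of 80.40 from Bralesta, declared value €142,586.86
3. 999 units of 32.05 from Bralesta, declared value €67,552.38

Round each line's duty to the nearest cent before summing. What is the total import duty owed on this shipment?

€3,377.62

Line 1 (25.70, Bralesta, 1,067 kg, €240,171.03):
Base rate for 25.70 is 2% + €2.88/kg.
Origin Bralesta qualifies under the Eriius–Bralesta agreement and 25.70 is covered: preferential rate Free applies instead.
Duty = €240,171.03 × 0% = €0.00.
Line 2 (80.40, Bralesta, 1,781 units, €142,586.86):
Base rate for 80.40 is €3.91/unit.
Origin Bralesta qualifies under the Eriius–Bralesta agreement and 80.40 is covered: preferential rate Free applies instead.
Duty = €142,586.86 × 0% = €0.00.
Line 3 (32.05, Bralesta, 999 units, €67,552.38):
Base rate for 32.05 is 10.5% + €0.57/unit.
Origin Bralesta qualifies under the Eriius–Bralesta agreement and 32.05 is covered: preferential rate 5% applies instead.
The additional-duty order on 32.05 targets Meristan, not Bralesta; it does not apply.
Duty = €67,552.38 × 5% = €3,377.62.
Total = €0.00 + €0.00 + €3,377.62 = €3,377.62.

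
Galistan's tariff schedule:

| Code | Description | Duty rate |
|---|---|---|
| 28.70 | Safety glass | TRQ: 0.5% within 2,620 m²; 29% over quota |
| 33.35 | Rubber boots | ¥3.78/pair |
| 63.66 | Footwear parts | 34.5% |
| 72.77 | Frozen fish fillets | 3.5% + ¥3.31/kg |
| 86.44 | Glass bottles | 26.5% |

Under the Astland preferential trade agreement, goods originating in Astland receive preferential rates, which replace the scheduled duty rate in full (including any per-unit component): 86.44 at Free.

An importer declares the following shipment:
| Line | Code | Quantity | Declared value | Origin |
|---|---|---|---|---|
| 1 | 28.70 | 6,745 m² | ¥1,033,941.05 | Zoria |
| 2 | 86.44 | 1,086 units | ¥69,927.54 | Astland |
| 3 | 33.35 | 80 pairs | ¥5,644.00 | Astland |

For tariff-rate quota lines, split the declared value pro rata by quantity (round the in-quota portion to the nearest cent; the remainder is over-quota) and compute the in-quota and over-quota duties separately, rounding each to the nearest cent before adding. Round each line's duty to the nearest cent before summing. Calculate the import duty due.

¥185,683.66

Line 1 (28.70, Zoria, 6,745 m², ¥1,033,941.05):
Code 28.70 is under a tariff-rate quota (threshold 2,620 m²). In-quota: 2,620 m² at 0.5%; over-quota: 4,125 m² at 29%.
Pro-rata value split: in-quota = ¥1,033,941.05 × 2,620/6,745 = ¥401,619.80; over-quota = ¥1,033,941.05 − ¥401,619.80 = ¥632,321.25.
In-quota duty = ¥401,619.80 × 0.5% = ¥2,008.10. Over-quota duty = ¥632,321.25 × 29% = ¥183,373.16.
Line duty = ¥2,008.10 + ¥183,373.16 = ¥185,381.26.
Line 2 (86.44, Astland, 1,086 units, ¥69,927.54):
Base rate for 86.44 is 26.5%.
Origin Astland qualifies under the Galistan–Astland agreement and 86.44 is covered: preferential rate Free applies instead.
Duty = ¥69,927.54 × 0% = ¥0.00.
Line 3 (33.35, Astland, 80 pairs, ¥5,644.00):
Base rate for 33.35 is ¥3.78/pair.
Origin Astland is the FTA partner but 33.35 is not on the preference list; base rate stands.
Duty = 80 × ¥3.78 = ¥302.40.
Total = ¥185,381.26 + ¥0.00 + ¥302.40 = ¥185,683.66.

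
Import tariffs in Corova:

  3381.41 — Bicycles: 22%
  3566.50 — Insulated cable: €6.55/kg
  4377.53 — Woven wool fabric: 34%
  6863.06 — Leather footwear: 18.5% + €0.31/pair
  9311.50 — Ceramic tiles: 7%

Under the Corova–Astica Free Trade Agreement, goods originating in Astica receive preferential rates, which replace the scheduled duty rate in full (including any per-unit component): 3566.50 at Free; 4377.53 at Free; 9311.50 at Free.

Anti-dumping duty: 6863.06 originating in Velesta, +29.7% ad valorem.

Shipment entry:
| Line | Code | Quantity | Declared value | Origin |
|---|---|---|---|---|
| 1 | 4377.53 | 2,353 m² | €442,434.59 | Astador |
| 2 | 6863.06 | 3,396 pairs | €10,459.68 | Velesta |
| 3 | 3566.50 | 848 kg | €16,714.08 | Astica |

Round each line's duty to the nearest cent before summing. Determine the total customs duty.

Line 1 (4377.53, Astador, 2,353 m², €442,434.59):
Base rate for 4377.53 is 34%.
4377.53 has an FTA preferential rate, but origin Astador is not Astica; base rate stands.
Duty = €442,434.59 × 34% = €150,427.76.
Line 2 (6863.06, Velesta, 3,396 pairs, €10,459.68):
Base rate for 6863.06 is 18.5% + €0.31/pair.
Additional duty on 6863.06 from Velesta: +29.7%. Applied ad valorem rate: 18.5% + 29.7% = 48.2%.
Duty = €10,459.68 × 48.2% + 3,396 × €0.31 = €6,094.33.
Line 3 (3566.50, Astica, 848 kg, €16,714.08):
Base rate for 3566.50 is €6.55/kg.
Origin Astica qualifies under the Corova–Astica agreement and 3566.50 is covered: preferential rate Free applies instead.
Duty = €16,714.08 × 0% = €0.00.
Total = €150,427.76 + €6,094.33 + €0.00 = €156,522.09.

€156,522.09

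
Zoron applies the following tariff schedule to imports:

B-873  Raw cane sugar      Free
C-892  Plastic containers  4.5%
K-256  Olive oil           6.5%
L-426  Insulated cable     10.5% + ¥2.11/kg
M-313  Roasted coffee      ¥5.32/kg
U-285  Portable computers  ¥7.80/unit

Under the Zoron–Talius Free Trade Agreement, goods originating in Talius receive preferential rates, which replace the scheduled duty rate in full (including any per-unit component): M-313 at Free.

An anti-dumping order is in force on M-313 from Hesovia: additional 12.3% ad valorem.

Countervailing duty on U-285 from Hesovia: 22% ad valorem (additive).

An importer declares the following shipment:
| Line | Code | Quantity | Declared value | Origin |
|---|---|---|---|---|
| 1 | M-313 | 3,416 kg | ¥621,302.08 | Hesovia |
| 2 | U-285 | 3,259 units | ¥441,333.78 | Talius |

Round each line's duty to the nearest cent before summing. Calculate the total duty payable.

¥120,013.48

Line 1 (M-313, Hesovia, 3,416 kg, ¥621,302.08):
Base rate for M-313 is ¥5.32/kg.
M-313 has an FTA preferential rate, but origin Hesovia is not Talius; base rate stands.
Additional duty on M-313 from Hesovia: +12.3% ad valorem. Applied ad valorem rate = 12.3%.
Duty = ¥621,302.08 × 12.3% + 3,416 × ¥5.32 = ¥94,593.28.
Line 2 (U-285, Talius, 3,259 units, ¥441,333.78):
Base rate for U-285 is ¥7.80/unit.
Origin Talius is the FTA partner but U-285 is not on the preference list; base rate stands.
The additional-duty order on U-285 targets Hesovia, not Talius; it does not apply.
Duty = 3,259 × ¥7.80 = ¥25,420.20.
Total = ¥94,593.28 + ¥25,420.20 = ¥120,013.48.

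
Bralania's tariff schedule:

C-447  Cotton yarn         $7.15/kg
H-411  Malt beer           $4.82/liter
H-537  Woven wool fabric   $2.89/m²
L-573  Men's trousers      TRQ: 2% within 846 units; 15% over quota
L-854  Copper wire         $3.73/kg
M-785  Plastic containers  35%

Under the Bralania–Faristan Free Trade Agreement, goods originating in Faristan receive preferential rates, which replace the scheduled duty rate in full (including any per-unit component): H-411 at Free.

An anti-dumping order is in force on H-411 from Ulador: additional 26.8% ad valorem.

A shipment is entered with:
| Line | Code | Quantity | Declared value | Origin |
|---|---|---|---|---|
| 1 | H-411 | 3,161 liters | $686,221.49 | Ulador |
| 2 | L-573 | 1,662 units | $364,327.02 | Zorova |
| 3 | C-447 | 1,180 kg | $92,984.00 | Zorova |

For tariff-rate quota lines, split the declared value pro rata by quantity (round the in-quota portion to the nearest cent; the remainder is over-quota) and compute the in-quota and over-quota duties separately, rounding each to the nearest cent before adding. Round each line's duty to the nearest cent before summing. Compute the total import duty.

$238,120.71

Line 1 (H-411, Ulador, 3,161 liters, $686,221.49):
Base rate for H-411 is $4.82/liter.
H-411 has an FTA preferential rate, but origin Ulador is not Faristan; base rate stands.
Additional duty on H-411 from Ulador: +26.8% ad valorem. Applied ad valorem rate = 26.8%.
Duty = $686,221.49 × 26.8% + 3,161 × $4.82 = $199,143.38.
Line 2 (L-573, Zorova, 1,662 units, $364,327.02):
Code L-573 is under a tariff-rate quota (threshold 846 units). In-quota: 846 units at 2%; over-quota: 816 units at 15%.
Pro-rata value split: in-quota = $364,327.02 × 846/1,662 = $185,451.66; over-quota = $364,327.02 − $185,451.66 = $178,875.36.
In-quota duty = $185,451.66 × 2% = $3,709.03. Over-quota duty = $178,875.36 × 15% = $26,831.30.
Line duty = $3,709.03 + $26,831.30 = $30,540.33.
Line 3 (C-447, Zorova, 1,180 kg, $92,984.00):
Base rate for C-447 is $7.15/kg.
Duty = 1,180 × $7.15 = $8,437.00.
Total = $199,143.38 + $30,540.33 + $8,437.00 = $238,120.71.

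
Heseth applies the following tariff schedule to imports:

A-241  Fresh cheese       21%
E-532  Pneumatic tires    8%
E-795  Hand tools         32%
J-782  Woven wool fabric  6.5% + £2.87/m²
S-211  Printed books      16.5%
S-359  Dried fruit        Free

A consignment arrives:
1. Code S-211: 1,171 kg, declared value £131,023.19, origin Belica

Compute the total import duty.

£21,618.83

Line 1 (S-211, Belica, 1,171 kg, £131,023.19):
Base rate for S-211 is 16.5%.
Duty = £131,023.19 × 16.5% = £21,618.83.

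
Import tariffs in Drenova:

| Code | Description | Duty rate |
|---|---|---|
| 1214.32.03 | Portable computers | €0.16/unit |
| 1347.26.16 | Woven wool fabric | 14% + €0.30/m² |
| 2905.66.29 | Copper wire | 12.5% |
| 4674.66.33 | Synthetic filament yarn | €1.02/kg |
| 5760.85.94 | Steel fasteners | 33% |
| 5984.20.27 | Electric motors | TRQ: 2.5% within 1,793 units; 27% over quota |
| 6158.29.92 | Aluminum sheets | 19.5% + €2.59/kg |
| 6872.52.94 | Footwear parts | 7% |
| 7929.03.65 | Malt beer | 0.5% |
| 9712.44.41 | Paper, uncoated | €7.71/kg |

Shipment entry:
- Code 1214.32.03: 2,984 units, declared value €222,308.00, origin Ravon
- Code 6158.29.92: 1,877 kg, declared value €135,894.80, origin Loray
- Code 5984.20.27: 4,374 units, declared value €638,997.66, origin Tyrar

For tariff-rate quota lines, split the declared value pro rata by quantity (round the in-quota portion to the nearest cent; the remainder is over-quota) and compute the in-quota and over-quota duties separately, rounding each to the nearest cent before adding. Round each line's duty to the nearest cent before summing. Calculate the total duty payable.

€140,192.58

Line 1 (1214.32.03, Ravon, 2,984 units, €222,308.00):
Base rate for 1214.32.03 is €0.16/unit.
Duty = 2,984 × €0.16 = €477.44.
Line 2 (6158.29.92, Loray, 1,877 kg, €135,894.80):
Base rate for 6158.29.92 is 19.5% + €2.59/kg.
Duty = €135,894.80 × 19.5% + 1,877 × €2.59 = €31,360.92.
Line 3 (5984.20.27, Tyrar, 4,374 units, €638,997.66):
Code 5984.20.27 is under a tariff-rate quota (threshold 1,793 units). In-quota: 1,793 units at 2.5%; over-quota: 2,581 units at 27%.
Pro-rata value split: in-quota = €638,997.66 × 1,793/4,374 = €261,939.37; over-quota = €638,997.66 − €261,939.37 = €377,058.29.
In-quota duty = €261,939.37 × 2.5% = €6,548.48. Over-quota duty = €377,058.29 × 27% = €101,805.74.
Line duty = €6,548.48 + €101,805.74 = €108,354.22.
Total = €477.44 + €31,360.92 + €108,354.22 = €140,192.58.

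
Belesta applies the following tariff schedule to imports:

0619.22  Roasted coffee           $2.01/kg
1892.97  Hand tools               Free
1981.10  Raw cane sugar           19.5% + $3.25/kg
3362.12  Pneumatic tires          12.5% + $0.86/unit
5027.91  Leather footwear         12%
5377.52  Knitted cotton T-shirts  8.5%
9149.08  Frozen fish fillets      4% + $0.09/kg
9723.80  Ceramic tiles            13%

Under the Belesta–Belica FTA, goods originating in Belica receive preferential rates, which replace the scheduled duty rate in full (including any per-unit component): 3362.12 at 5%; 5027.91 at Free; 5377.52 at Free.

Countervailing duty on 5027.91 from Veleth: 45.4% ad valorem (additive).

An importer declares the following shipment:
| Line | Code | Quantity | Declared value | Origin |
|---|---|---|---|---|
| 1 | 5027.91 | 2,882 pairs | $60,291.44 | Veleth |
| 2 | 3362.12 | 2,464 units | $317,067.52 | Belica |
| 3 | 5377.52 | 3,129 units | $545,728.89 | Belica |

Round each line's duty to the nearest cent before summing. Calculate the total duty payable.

$50,460.67

Line 1 (5027.91, Veleth, 2,882 pairs, $60,291.44):
Base rate for 5027.91 is 12%.
5027.91 has an FTA preferential rate, but origin Veleth is not Belica; base rate stands.
Additional duty on 5027.91 from Veleth: +45.4%. Applied ad valorem rate: 12% + 45.4% = 57.4%.
Duty = $60,291.44 × 57.4% = $34,607.29.
Line 2 (3362.12, Belica, 2,464 units, $317,067.52):
Base rate for 3362.12 is 12.5% + $0.86/unit.
Origin Belica qualifies under the Belesta–Belica agreement and 3362.12 is covered: preferential rate 5% applies instead.
Duty = $317,067.52 × 5% = $15,853.38.
Line 3 (5377.52, Belica, 3,129 units, $545,728.89):
Base rate for 5377.52 is 8.5%.
Origin Belica qualifies under the Belesta–Belica agreement and 5377.52 is covered: preferential rate Free applies instead.
Duty = $545,728.89 × 0% = $0.00.
Total = $34,607.29 + $15,853.38 + $0.00 = $50,460.67.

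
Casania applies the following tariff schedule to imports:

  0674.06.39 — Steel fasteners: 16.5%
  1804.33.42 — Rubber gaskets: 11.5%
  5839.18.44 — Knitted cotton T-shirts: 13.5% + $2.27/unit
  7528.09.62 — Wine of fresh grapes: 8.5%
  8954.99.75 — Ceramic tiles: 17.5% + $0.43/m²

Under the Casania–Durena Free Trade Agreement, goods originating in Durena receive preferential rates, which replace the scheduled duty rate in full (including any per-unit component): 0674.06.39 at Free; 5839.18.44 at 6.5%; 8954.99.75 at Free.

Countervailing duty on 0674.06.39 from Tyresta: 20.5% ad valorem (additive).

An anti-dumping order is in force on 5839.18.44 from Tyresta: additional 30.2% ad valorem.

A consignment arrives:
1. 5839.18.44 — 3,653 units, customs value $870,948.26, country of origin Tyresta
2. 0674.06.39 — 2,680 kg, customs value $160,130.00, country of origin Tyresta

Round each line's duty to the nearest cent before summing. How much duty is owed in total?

Line 1 (5839.18.44, Tyresta, 3,653 units, $870,948.26):
Base rate for 5839.18.44 is 13.5% + $2.27/unit.
5839.18.44 has an FTA preferential rate, but origin Tyresta is not Durena; base rate stands.
Additional duty on 5839.18.44 from Tyresta: +30.2%. Applied ad valorem rate: 13.5% + 30.2% = 43.7%.
Duty = $870,948.26 × 43.7% + 3,653 × $2.27 = $388,896.70.
Line 2 (0674.06.39, Tyresta, 2,680 kg, $160,130.00):
Base rate for 0674.06.39 is 16.5%.
0674.06.39 has an FTA preferential rate, but origin Tyresta is not Durena; base rate stands.
Additional duty on 0674.06.39 from Tyresta: +20.5%. Applied ad valorem rate: 16.5% + 20.5% = 37%.
Duty = $160,130.00 × 37% = $59,248.10.
Total = $388,896.70 + $59,248.10 = $448,144.80.

$448,144.80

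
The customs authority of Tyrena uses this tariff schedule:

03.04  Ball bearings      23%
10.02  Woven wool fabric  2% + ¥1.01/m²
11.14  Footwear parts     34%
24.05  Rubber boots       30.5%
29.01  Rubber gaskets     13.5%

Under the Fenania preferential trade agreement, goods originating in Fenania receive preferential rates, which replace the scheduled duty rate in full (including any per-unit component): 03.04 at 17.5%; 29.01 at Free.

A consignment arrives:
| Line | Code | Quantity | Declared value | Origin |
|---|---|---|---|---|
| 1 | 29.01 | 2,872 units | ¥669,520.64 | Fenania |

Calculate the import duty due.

¥0.00

Line 1 (29.01, Fenania, 2,872 units, ¥669,520.64):
Base rate for 29.01 is 13.5%.
Origin Fenania qualifies under the Tyrena–Fenania agreement and 29.01 is covered: preferential rate Free applies instead.
Duty = ¥669,520.64 × 0% = ¥0.00.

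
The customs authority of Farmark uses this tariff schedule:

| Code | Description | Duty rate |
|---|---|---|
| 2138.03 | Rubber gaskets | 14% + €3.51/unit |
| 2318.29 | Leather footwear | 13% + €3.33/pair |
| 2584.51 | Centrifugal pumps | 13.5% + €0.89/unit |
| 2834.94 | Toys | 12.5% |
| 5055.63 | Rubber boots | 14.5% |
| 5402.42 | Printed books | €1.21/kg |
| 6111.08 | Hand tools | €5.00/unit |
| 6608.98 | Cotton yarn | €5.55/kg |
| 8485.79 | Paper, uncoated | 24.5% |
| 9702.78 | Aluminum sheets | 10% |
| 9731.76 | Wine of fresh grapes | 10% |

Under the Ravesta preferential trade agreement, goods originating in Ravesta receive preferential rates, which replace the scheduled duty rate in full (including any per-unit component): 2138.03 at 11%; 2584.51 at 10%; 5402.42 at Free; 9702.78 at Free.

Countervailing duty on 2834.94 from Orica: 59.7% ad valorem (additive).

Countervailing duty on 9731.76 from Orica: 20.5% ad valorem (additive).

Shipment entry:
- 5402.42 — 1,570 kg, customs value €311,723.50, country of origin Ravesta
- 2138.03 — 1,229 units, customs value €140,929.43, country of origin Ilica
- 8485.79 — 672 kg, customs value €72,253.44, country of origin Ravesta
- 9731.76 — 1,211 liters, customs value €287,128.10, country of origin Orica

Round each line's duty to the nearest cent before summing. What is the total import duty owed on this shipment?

Line 1 (5402.42, Ravesta, 1,570 kg, €311,723.50):
Base rate for 5402.42 is €1.21/kg.
Origin Ravesta qualifies under the Farmark–Ravesta agreement and 5402.42 is covered: preferential rate Free applies instead.
Duty = €311,723.50 × 0% = €0.00.
Line 2 (2138.03, Ilica, 1,229 units, €140,929.43):
Base rate for 2138.03 is 14% + €3.51/unit.
2138.03 has an FTA preferential rate, but origin Ilica is not Ravesta; base rate stands.
Duty = €140,929.43 × 14% + 1,229 × €3.51 = €24,043.91.
Line 3 (8485.79, Ravesta, 672 kg, €72,253.44):
Base rate for 8485.79 is 24.5%.
Origin Ravesta is the FTA partner but 8485.79 is not on the preference list; base rate stands.
Duty = €72,253.44 × 24.5% = €17,702.09.
Line 4 (9731.76, Orica, 1,211 liters, €287,128.10):
Base rate for 9731.76 is 10%.
Additional duty on 9731.76 from Orica: +20.5%. Applied ad valorem rate: 10% + 20.5% = 30.5%.
Duty = €287,128.10 × 30.5% = €87,574.07.
Total = €0.00 + €24,043.91 + €17,702.09 + €87,574.07 = €129,320.07.

€129,320.07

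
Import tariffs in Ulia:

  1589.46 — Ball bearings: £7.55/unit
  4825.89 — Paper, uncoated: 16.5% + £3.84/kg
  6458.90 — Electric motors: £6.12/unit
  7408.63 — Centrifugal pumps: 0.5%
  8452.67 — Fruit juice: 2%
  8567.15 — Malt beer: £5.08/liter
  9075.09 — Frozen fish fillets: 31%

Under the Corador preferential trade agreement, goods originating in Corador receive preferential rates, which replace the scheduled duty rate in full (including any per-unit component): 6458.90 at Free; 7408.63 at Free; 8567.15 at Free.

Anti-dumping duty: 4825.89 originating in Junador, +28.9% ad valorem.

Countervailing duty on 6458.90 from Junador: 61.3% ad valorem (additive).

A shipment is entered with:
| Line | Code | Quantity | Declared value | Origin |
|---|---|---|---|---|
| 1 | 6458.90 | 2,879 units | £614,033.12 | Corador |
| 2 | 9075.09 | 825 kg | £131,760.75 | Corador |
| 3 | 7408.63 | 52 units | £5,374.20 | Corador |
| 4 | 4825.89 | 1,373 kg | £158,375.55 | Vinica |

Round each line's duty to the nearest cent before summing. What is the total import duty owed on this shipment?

Line 1 (6458.90, Corador, 2,879 units, £614,033.12):
Base rate for 6458.90 is £6.12/unit.
Origin Corador qualifies under the Ulia–Corador agreement and 6458.90 is covered: preferential rate Free applies instead.
The additional-duty order on 6458.90 targets Junador, not Corador; it does not apply.
Duty = £614,033.12 × 0% = £0.00.
Line 2 (9075.09, Corador, 825 kg, £131,760.75):
Base rate for 9075.09 is 31%.
Origin Corador is the FTA partner but 9075.09 is not on the preference list; base rate stands.
Duty = £131,760.75 × 31% = £40,845.83.
Line 3 (7408.63, Corador, 52 units, £5,374.20):
Base rate for 7408.63 is 0.5%.
Origin Corador qualifies under the Ulia–Corador agreement and 7408.63 is covered: preferential rate Free applies instead.
Duty = £5,374.20 × 0% = £0.00.
Line 4 (4825.89, Vinica, 1,373 kg, £158,375.55):
Base rate for 4825.89 is 16.5% + £3.84/kg.
The additional-duty order on 4825.89 targets Junador, not Vinica; it does not apply.
Duty = £158,375.55 × 16.5% + 1,373 × £3.84 = £31,404.29.
Total = £0.00 + £40,845.83 + £0.00 + £31,404.29 = £72,250.12.

£72,250.12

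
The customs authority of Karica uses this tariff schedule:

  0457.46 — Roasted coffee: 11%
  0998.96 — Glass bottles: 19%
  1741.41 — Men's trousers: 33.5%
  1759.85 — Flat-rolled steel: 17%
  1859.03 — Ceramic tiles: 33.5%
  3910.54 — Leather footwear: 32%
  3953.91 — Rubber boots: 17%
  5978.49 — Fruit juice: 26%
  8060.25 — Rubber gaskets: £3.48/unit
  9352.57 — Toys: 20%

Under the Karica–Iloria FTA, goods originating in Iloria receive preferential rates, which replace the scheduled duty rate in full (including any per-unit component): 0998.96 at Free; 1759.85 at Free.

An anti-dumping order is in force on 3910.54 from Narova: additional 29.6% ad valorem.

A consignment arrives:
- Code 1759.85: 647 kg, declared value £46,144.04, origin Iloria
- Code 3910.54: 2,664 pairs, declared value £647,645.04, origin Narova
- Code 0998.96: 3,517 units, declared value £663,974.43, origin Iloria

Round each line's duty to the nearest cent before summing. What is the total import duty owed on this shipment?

Line 1 (1759.85, Iloria, 647 kg, £46,144.04):
Base rate for 1759.85 is 17%.
Origin Iloria qualifies under the Karica–Iloria agreement and 1759.85 is covered: preferential rate Free applies instead.
Duty = £46,144.04 × 0% = £0.00.
Line 2 (3910.54, Narova, 2,664 pairs, £647,645.04):
Base rate for 3910.54 is 32%.
Additional duty on 3910.54 from Narova: +29.6%. Applied ad valorem rate: 32% + 29.6% = 61.6%.
Duty = £647,645.04 × 61.6% = £398,949.34.
Line 3 (0998.96, Iloria, 3,517 units, £663,974.43):
Base rate for 0998.96 is 19%.
Origin Iloria qualifies under the Karica–Iloria agreement and 0998.96 is covered: preferential rate Free applies instead.
Duty = £663,974.43 × 0% = £0.00.
Total = £0.00 + £398,949.34 + £0.00 = £398,949.34.

£398,949.34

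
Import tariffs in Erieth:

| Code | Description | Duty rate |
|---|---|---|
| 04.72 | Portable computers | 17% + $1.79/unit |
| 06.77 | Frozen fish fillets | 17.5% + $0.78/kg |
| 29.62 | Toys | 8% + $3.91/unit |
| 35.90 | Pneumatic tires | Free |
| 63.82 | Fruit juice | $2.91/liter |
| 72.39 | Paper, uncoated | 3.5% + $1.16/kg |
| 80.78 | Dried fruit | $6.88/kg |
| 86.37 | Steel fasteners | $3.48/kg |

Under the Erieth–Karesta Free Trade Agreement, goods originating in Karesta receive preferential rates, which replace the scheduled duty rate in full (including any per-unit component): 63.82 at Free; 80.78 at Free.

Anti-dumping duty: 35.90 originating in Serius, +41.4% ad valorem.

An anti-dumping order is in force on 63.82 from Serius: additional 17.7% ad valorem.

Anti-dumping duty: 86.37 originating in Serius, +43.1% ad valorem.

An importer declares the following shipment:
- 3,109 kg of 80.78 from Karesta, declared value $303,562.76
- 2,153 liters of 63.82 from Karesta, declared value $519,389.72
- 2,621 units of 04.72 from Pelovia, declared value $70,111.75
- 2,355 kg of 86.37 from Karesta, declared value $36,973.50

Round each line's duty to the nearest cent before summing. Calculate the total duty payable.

$24,805.99

Line 1 (80.78, Karesta, 3,109 kg, $303,562.76):
Base rate for 80.78 is $6.88/kg.
Origin Karesta qualifies under the Erieth–Karesta agreement and 80.78 is covered: preferential rate Free applies instead.
Duty = $303,562.76 × 0% = $0.00.
Line 2 (63.82, Karesta, 2,153 liters, $519,389.72):
Base rate for 63.82 is $2.91/liter.
Origin Karesta qualifies under the Erieth–Karesta agreement and 63.82 is covered: preferential rate Free applies instead.
The additional-duty order on 63.82 targets Serius, not Karesta; it does not apply.
Duty = $519,389.72 × 0% = $0.00.
Line 3 (04.72, Pelovia, 2,621 units, $70,111.75):
Base rate for 04.72 is 17% + $1.79/unit.
Duty = $70,111.75 × 17% + 2,621 × $1.79 = $16,610.59.
Line 4 (86.37, Karesta, 2,355 kg, $36,973.50):
Base rate for 86.37 is $3.48/kg.
Origin Karesta is the FTA partner but 86.37 is not on the preference list; base rate stands.
The additional-duty order on 86.37 targets Serius, not Karesta; it does not apply.
Duty = 2,355 × $3.48 = $8,195.40.
Total = $0.00 + $0.00 + $16,610.59 + $8,195.40 = $24,805.99.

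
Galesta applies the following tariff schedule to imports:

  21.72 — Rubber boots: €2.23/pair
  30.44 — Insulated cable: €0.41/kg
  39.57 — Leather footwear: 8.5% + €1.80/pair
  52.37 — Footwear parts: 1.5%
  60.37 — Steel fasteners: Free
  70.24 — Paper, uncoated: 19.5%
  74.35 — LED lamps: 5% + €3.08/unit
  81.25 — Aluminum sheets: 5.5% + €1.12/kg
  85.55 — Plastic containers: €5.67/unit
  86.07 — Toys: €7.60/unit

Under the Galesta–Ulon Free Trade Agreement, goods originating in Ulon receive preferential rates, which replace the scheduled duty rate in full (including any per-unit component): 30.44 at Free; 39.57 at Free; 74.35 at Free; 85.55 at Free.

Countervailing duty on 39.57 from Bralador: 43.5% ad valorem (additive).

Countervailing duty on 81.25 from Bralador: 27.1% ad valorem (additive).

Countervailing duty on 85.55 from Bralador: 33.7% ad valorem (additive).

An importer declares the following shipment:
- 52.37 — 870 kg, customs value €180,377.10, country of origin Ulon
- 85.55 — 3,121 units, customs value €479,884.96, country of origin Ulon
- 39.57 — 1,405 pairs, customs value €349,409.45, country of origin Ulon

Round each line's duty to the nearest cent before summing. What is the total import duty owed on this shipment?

Line 1 (52.37, Ulon, 870 kg, €180,377.10):
Base rate for 52.37 is 1.5%.
Origin Ulon is the FTA partner but 52.37 is not on the preference list; base rate stands.
Duty = €180,377.10 × 1.5% = €2,705.66.
Line 2 (85.55, Ulon, 3,121 units, €479,884.96):
Base rate for 85.55 is €5.67/unit.
Origin Ulon qualifies under the Galesta–Ulon agreement and 85.55 is covered: preferential rate Free applies instead.
The additional-duty order on 85.55 targets Bralador, not Ulon; it does not apply.
Duty = €479,884.96 × 0% = €0.00.
Line 3 (39.57, Ulon, 1,405 pairs, €349,409.45):
Base rate for 39.57 is 8.5% + €1.80/pair.
Origin Ulon qualifies under the Galesta–Ulon agreement and 39.57 is covered: preferential rate Free applies instead.
The additional-duty order on 39.57 targets Bralador, not Ulon; it does not apply.
Duty = €349,409.45 × 0% = €0.00.
Total = €2,705.66 + €0.00 + €0.00 = €2,705.66.

€2,705.66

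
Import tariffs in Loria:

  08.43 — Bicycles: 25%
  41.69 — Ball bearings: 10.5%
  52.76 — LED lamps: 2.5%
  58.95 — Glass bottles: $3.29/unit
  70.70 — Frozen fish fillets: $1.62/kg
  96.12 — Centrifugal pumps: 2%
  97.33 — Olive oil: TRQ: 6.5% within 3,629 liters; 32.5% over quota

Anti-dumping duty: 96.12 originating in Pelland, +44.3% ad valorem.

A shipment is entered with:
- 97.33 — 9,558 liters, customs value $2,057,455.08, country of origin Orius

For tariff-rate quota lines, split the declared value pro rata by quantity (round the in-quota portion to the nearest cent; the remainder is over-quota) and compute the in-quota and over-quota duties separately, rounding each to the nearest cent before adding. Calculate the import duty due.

$465,566.49

Line 1 (97.33, Orius, 9,558 liters, $2,057,455.08):
Code 97.33 is under a tariff-rate quota (threshold 3,629 liters). In-quota: 3,629 liters at 6.5%; over-quota: 5,929 liters at 32.5%.
Pro-rata value split: in-quota = $2,057,455.08 × 3,629/9,558 = $781,178.54; over-quota = $2,057,455.08 − $781,178.54 = $1,276,276.54.
In-quota duty = $781,178.54 × 6.5% = $50,776.61. Over-quota duty = $1,276,276.54 × 32.5% = $414,789.88.
Line duty = $50,776.61 + $414,789.88 = $465,566.49.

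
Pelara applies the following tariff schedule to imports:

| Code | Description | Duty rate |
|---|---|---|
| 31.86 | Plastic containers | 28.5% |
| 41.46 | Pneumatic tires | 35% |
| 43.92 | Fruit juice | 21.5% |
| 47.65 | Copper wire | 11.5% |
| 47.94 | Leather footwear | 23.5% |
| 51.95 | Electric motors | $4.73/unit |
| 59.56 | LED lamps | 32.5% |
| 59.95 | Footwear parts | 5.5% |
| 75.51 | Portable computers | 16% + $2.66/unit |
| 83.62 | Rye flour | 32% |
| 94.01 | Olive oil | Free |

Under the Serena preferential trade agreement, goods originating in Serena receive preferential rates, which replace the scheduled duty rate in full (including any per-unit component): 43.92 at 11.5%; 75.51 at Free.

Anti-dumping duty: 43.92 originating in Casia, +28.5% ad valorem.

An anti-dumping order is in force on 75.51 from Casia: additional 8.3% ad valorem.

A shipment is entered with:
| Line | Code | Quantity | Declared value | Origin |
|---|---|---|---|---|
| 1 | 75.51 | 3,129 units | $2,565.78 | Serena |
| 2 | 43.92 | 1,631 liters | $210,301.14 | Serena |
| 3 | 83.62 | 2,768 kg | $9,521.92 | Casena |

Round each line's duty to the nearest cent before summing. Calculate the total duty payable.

Line 1 (75.51, Serena, 3,129 units, $2,565.78):
Base rate for 75.51 is 16% + $2.66/unit.
Origin Serena qualifies under the Pelara–Serena agreement and 75.51 is covered: preferential rate Free applies instead.
The additional-duty order on 75.51 targets Casia, not Serena; it does not apply.
Duty = $2,565.78 × 0% = $0.00.
Line 2 (43.92, Serena, 1,631 liters, $210,301.14):
Base rate for 43.92 is 21.5%.
Origin Serena qualifies under the Pelara–Serena agreement and 43.92 is covered: preferential rate 11.5% applies instead.
The additional-duty order on 43.92 targets Casia, not Serena; it does not apply.
Duty = $210,301.14 × 11.5% = $24,184.63.
Line 3 (83.62, Casena, 2,768 kg, $9,521.92):
Base rate for 83.62 is 32%.
Duty = $9,521.92 × 32% = $3,047.01.
Total = $0.00 + $24,184.63 + $3,047.01 = $27,231.64.

$27,231.64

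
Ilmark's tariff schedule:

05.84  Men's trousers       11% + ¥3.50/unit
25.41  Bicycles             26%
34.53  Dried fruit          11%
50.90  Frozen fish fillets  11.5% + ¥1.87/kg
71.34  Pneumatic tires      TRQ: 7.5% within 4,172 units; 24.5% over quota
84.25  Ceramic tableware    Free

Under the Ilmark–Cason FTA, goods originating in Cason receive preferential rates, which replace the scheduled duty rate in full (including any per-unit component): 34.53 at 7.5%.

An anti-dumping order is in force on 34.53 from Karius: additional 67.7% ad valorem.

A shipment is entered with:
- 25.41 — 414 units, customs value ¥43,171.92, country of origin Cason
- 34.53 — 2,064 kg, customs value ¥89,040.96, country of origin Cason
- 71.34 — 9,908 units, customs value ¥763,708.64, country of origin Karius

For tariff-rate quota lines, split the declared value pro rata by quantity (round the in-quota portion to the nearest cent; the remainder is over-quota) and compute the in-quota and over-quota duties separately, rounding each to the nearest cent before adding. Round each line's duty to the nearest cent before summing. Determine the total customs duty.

Line 1 (25.41, Cason, 414 units, ¥43,171.92):
Base rate for 25.41 is 26%.
Origin Cason is the FTA partner but 25.41 is not on the preference list; base rate stands.
Duty = ¥43,171.92 × 26% = ¥11,224.70.
Line 2 (34.53, Cason, 2,064 kg, ¥89,040.96):
Base rate for 34.53 is 11%.
Origin Cason qualifies under the Ilmark–Cason agreement and 34.53 is covered: preferential rate 7.5% applies instead.
The additional-duty order on 34.53 targets Karius, not Cason; it does not apply.
Duty = ¥89,040.96 × 7.5% = ¥6,678.07.
Line 3 (71.34, Karius, 9,908 units, ¥763,708.64):
Code 71.34 is under a tariff-rate quota (threshold 4,172 units). In-quota: 4,172 units at 7.5%; over-quota: 5,736 units at 24.5%.
Pro-rata value split: in-quota = ¥763,708.64 × 4,172/9,908 = ¥321,577.76; over-quota = ¥763,708.64 − ¥321,577.76 = ¥442,130.88.
In-quota duty = ¥321,577.76 × 7.5% = ¥24,118.33. Over-quota duty = ¥442,130.88 × 24.5% = ¥108,322.07.
Line duty = ¥24,118.33 + ¥108,322.07 = ¥132,440.40.
Total = ¥11,224.70 + ¥6,678.07 + ¥132,440.40 = ¥150,343.17.

¥150,343.17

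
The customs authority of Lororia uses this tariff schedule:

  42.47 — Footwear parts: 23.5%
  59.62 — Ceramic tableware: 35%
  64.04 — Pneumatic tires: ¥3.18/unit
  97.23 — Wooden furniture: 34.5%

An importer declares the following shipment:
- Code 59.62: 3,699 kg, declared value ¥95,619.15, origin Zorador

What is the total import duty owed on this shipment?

Line 1 (59.62, Zorador, 3,699 kg, ¥95,619.15):
Base rate for 59.62 is 35%.
Duty = ¥95,619.15 × 35% = ¥33,466.70.

¥33,466.70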